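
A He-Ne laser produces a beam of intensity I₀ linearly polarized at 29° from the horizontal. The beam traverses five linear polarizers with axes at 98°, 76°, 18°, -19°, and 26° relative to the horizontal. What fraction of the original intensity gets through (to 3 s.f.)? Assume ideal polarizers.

≈ 0.00989 I₀

I₁ = I₀ cos²(98° − 29°) = I₀ cos²(69°) = 0.1284 I₀.
I₂ = I₁ cos²(76° − 98°) = 0.1284 I₀ · cos²(22°) = 0.1104 I₀.
I₃ = I₂ cos²(18° − 76°) = 0.1104 I₀ · cos²(58°) = 0.031 I₀.
I₄ = I₃ cos²(-19° − 18°) = 0.031 I₀ · cos²(37°) = 0.01977 I₀.
I₅ = I₄ cos²(26° + 19°) = 0.01977 I₀ · cos²(45°) = 0.009887 I₀.
Transmitted fraction = 0.009887.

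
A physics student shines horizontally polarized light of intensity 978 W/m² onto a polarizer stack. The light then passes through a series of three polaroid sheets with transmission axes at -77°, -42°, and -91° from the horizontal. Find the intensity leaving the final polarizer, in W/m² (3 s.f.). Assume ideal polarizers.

I ≈ 14.3 W/m²

I₁ = 978 W/m² · cos²(77°) = 49.49 W/m².
I₂ = I₁ · cos²(35°) = 49.49 · 0.671 = 33.21 W/m².
I₃ = I₂ · cos²(49°) = 33.21 · 0.4304 = 14.29 W/m².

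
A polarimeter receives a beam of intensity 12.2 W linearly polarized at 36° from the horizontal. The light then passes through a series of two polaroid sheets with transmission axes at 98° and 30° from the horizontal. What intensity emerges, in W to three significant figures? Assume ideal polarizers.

I ≈ 0.377 W

I₁ = 12.2 W · cos²(62°) = 2.689 W.
I₂ = I₁ · cos²(68°) = 2.689 · 0.1403 = 0.3773 W.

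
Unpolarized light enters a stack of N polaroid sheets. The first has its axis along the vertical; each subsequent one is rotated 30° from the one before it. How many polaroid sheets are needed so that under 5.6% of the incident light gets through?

First polarizer halves the unpolarized light: factor 1/2.
Each further stage multiplies by cos²(30°) = 0.75.
After N polarizers: T = 0.5·0.75^(N−1). Require T < 0.056 ⇒ N−1 > ln(0.056/0.5)/ln(0.75) = 7.61, so N−1 ≥ 8 and N = 9.
Check: N=9 gives T = 0.05006 < 0.056; N=8 gives T = 0.06674.

N = 9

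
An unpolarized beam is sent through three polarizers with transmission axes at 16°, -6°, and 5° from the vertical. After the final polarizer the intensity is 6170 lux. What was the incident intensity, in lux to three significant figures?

Unpolarized light through the first polarizer → I₁ = ½ I₀, now polarized at 16°.
I₂ = I₁ cos²(-6° − 16°) = 0.5 I₀ · cos²(22°) = 0.4298 I₀.
I₃ = I₂ cos²(5° + 6°) = 0.4298 I₀ · cos²(11°) = 0.4142 I₀.
So 6170 lux = 0.4142 I₀, giving I₀ = 6170/0.4142 = 1.49e+04 lux.

I₀ ≈ 1.49e4 lux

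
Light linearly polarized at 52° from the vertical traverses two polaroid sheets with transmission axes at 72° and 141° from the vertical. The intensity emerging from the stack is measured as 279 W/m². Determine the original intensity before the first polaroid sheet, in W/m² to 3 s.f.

I₀ ≈ 2460 W/m²

By Malus's law, I₁ = I₀ cos²(72° − 52°) = I₀ cos²(20°) = 0.883 I₀.
I₂ = I₁ cos²(141° − 72°) = 0.883 I₀ · cos²(69°) = 0.1134 I₀.
So 279 W/m² = 0.1134 I₀, giving I₀ = 279/0.1134 = 2460 W/m².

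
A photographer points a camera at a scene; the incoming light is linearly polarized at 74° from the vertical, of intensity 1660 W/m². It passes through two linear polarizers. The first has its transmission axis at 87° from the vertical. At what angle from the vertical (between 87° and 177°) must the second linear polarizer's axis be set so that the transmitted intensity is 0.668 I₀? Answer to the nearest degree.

I₁ = I₀ cos²(87° − 74°) = I₀ cos²(13°) = 0.9494 I₀.
Need I₂/I₀ = 0.668, so cos²(θ − 87°) = 0.668 / 0.9494 = 0.7036.
θ − 87° = arccos(√0.7036) = 33.0°, giving θ ≈ 87 + 33.0 = 120.0°.

θ ≈ 120°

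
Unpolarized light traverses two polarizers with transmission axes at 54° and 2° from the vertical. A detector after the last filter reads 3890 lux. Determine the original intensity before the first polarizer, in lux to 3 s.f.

I₀ ≈ 2.05e4 lux

Unpolarized light through the first polarizer → I₁ = ½ I₀, now polarized at 54°.
I₂ = I₁ cos²(2° − 54°) = 0.5 I₀ · cos²(52°) = 0.1895 I₀.
So 3890 lux = 0.1895 I₀, giving I₀ = 3890/0.1895 = 2.053e+04 lux.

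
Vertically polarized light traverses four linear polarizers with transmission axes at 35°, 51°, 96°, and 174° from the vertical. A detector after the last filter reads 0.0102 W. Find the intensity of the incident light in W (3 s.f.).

I₀ ≈ 0.761 W

I₁ = I₀ cos²(35° − 0°) = I₀ cos²(35°) = 0.671 I₀.
I₂ = I₁ cos²(51° − 35°) = 0.671 I₀ · cos²(16°) = 0.62 I₀.
I₃ = I₂ cos²(96° − 51°) = 0.62 I₀ · cos²(45°) = 0.31 I₀.
I₄ = I₃ cos²(174° − 96°) = 0.31 I₀ · cos²(78°) = 0.0134 I₀.
So 0.0102 W = 0.0134 I₀, giving I₀ = 0.0102/0.0134 = 0.7611 W.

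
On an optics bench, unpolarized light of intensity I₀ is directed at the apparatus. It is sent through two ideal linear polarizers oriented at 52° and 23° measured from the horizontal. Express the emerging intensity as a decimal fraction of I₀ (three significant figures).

Unpolarized light through the first polarizer → I₁ = ½ I₀, now polarized at 52°.
I₂ = I₁ cos²(23° − 52°) = 0.5 I₀ · cos²(29°) = 0.3825 I₀.
Transmitted fraction = 0.3825.

≈ 0.382 I₀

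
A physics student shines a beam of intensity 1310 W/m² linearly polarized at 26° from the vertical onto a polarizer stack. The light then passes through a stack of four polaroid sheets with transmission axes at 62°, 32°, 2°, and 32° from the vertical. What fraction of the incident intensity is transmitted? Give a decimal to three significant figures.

I/I₀ ≈ 0.276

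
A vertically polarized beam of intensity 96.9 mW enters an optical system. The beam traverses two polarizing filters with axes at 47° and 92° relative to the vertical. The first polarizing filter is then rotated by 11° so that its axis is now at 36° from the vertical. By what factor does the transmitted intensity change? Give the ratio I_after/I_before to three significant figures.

I_new/I_old ≈ 0.880

Before rotation:
By Malus's law, I₁ = I₀ cos²(47° − 0°) = I₀ cos²(47°) = 0.4651 I₀.
I₂ = I₁ cos²(92° − 47°) = 0.4651 I₀ · cos²(45°) = 0.2326 I₀.
After rotation:
I₁ = I₀ cos²(36° − 0°) = I₀ cos²(36°) = 0.6545 I₀.
I₂ = I₁ cos²(92° − 36°) = 0.6545 I₀ · cos²(56°) = 0.2047 I₀.
Ratio = 0.2047 / 0.2326 = 0.88.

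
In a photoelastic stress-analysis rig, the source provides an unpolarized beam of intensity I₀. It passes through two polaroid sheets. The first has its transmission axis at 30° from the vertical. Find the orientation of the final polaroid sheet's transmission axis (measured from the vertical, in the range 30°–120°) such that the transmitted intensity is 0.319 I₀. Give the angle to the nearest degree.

Unpolarized light through the first polarizer → I₁ = ½ I₀, now polarized at 30°.
Need I₂/I₀ = 0.319, so cos²(θ − 30°) = 0.319 / 0.5 = 0.638.
θ − 30° = arccos(√0.638) = 37.0°, giving θ ≈ 30 + 37.0 = 67.0°.

θ ≈ 67°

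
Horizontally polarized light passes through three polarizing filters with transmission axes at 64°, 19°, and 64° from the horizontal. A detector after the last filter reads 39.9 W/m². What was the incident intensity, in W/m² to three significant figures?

I₀ ≈ 831 W/m²

I₁ = I₀ cos²(64° − 0°) = I₀ cos²(64°) = 0.1922 I₀.
I₂ = I₁ cos²(19° − 64°) = 0.1922 I₀ · cos²(45°) = 0.09608 I₀.
I₃ = I₂ cos²(64° − 19°) = 0.09608 I₀ · cos²(45°) = 0.04804 I₀.
So 39.9 W/m² = 0.04804 I₀, giving I₀ = 39.9/0.04804 = 830.5 W/m².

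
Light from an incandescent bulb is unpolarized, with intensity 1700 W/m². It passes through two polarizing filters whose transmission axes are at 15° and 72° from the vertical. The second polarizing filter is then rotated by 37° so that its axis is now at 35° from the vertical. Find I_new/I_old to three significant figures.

I_new/I_old ≈ 2.98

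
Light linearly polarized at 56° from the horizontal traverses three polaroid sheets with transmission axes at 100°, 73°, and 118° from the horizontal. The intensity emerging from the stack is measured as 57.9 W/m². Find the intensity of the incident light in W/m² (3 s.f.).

I₁ = I₀ cos²(100° − 56°) = I₀ cos²(44°) = 0.5174 I₀.
I₂ = I₁ cos²(73° − 100°) = 0.5174 I₀ · cos²(27°) = 0.4108 I₀.
I₃ = I₂ cos²(118° − 73°) = 0.4108 I₀ · cos²(45°) = 0.2054 I₀.
So 57.9 W/m² = 0.2054 I₀, giving I₀ = 57.9/0.2054 = 281.9 W/m².

I₀ ≈ 282 W/m²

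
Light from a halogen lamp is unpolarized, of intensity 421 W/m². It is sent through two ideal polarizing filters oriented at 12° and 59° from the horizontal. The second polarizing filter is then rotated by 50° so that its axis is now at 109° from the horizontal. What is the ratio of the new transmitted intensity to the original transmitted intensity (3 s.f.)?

Before rotation:
Unpolarized light through the first polarizer → I₁ = ½ I₀, now polarized at 12°.
I₂ = I₁ cos²(59° − 12°) = 0.5 I₀ · cos²(47°) = 0.2326 I₀.
After rotation:
Unpolarized light through the first polarizer → I₁ = ½ I₀, now polarized at 12°.
Angle between axes 1 and 2: 83°. I₂ = 0.5 I₀ · cos²(83°) = 0.007426 I₀.
Ratio = 0.007426 / 0.2326 = 0.03193.

I_new/I_old ≈ 0.0319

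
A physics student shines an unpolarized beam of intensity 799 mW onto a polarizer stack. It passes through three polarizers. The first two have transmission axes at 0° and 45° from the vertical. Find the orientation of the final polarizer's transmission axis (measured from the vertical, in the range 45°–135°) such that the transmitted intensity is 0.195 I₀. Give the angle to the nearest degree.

θ ≈ 73°

Unpolarized light through the first polarizer → I₁ = ½ I₀, now polarized at 0°.
I₂ = I₁ cos²(45° − 0°) = 0.5 I₀ · cos²(45°) = 0.25 I₀.
Need I₃/I₀ = 0.195, so cos²(θ − 45°) = 0.195 / 0.25 = 0.78.
θ − 45° = arccos(√0.78) = 28.0°, giving θ ≈ 45 + 28.0 = 73.0°.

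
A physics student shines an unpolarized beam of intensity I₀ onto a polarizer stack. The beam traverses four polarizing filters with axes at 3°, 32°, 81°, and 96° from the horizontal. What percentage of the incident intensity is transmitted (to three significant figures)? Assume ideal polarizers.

Unpolarized light through the first polarizer → I₁ = ½ I₀, now polarized at 3°.
I₂ = I₁ cos²(32° − 3°) = 0.5 I₀ · cos²(29°) = 0.3825 I₀.
I₃ = I₂ cos²(81° − 32°) = 0.3825 I₀ · cos²(49°) = 0.1646 I₀.
I₄ = I₃ cos²(96° − 81°) = 0.1646 I₀ · cos²(15°) = 0.1536 I₀.
That is 15.36% of the incident intensity.

≈ 15.4%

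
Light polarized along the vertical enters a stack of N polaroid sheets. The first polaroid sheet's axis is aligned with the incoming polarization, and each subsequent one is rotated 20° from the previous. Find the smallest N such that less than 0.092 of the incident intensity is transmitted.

N = 21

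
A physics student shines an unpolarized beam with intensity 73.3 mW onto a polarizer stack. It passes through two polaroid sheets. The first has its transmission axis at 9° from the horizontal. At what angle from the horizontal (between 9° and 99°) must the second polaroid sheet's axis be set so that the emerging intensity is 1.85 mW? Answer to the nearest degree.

Unpolarized light through the first polarizer → I₁ = ½ I₀, now polarized at 9°.
Target fraction: 1.85 / 73.3 mW = 0.02524 of I₀.
Need I₂/I₀ = 0.02524, so cos²(θ − 9°) = 0.02524 / 0.5 = 0.05048.
θ − 9° = arccos(√0.05048) = 77.0°, giving θ ≈ 9 + 77.0 = 86.0°.

θ ≈ 86°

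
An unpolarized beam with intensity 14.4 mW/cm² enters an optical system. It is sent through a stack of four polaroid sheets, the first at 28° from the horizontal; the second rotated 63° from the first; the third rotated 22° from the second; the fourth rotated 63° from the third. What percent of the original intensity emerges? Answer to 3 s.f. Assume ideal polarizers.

≈ 1.83%

Unpolarized light through the first polarizer → I₁ = 14.4 mW/cm²/2 = 7.2 mW/cm², polarized at 28°.
I₂ = I₁ · cos²(63°) = 7.2 · 0.2061 = 1.484 mW/cm².
I₃ = I₂ · cos²(22°) = 1.484 · 0.8597 = 1.276 mW/cm².
I₄ = I₃ · cos²(63°) = 1.276 · 0.2061 = 0.2629 mW/cm².
That is 1.826% of the incident intensity.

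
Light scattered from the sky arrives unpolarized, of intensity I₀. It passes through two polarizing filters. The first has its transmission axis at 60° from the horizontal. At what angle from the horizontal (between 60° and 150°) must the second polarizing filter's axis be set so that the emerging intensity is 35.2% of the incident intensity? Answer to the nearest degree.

Unpolarized light through the first polarizer → I₁ = ½ I₀, now polarized at 60°.
Need I₂/I₀ = 0.352, so cos²(θ − 60°) = 0.352 / 0.5 = 0.704.
θ − 60° = arccos(√0.704) = 33.0°, giving θ ≈ 60 + 33.0 = 93.0°.

θ ≈ 93°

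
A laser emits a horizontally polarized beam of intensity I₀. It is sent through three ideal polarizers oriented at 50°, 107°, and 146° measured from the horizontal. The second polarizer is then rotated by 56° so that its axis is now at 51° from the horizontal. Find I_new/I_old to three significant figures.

I_new/I_old ≈ 0.0424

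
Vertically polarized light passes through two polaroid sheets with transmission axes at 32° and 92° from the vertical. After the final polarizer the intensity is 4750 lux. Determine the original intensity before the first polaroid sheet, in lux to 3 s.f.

By Malus's law, I₁ = I₀ cos²(32° − 0°) = I₀ cos²(32°) = 0.7192 I₀.
I₂ = I₁ cos²(92° − 32°) = 0.7192 I₀ · cos²(60°) = 0.1798 I₀.
So 4750 lux = 0.1798 I₀, giving I₀ = 4750/0.1798 = 2.642e+04 lux.

I₀ ≈ 2.64e4 lux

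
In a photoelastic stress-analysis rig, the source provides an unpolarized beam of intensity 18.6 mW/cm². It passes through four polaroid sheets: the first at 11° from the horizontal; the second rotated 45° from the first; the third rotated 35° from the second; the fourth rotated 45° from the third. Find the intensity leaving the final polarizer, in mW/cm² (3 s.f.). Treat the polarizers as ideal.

Unpolarized light through the first polarizer → I₁ = 18.6 mW/cm²/2 = 9.3 mW/cm², polarized at 11°.
I₂ = I₁ · cos²(45°) = 9.3 · 0.5 = 4.65 mW/cm².
I₃ = I₂ · cos²(35°) = 4.65 · 0.671 = 3.12 mW/cm².
I₄ = I₃ · cos²(45°) = 3.12 · 0.5 = 1.56 mW/cm².

I ≈ 1.56 mW/cm²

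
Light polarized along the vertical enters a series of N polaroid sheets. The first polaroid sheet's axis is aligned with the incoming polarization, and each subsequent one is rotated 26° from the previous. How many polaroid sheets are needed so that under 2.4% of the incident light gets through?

First polarizer is aligned with the polarization: full transmission.
Each further stage multiplies by cos²(26°) = 0.8078.
After N polarizers: T = 0.8078^(N−1). Require T < 0.024 ⇒ N−1 > ln(0.024)/ln(0.8078) = 17.48, so N−1 ≥ 18 and N = 19.
Check: N=19 gives T = 0.02147 < 0.024; N=18 gives T = 0.02657.

N = 19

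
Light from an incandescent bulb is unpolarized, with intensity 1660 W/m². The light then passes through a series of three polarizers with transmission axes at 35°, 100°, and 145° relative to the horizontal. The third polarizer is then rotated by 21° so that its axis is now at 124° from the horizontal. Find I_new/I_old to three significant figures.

Before rotation:
Unpolarized light through the first polarizer → I₁ = ½ I₀, now polarized at 35°.
I₂ = I₁ cos²(100° − 35°) = 0.5 I₀ · cos²(65°) = 0.0893 I₀.
I₃ = I₂ cos²(145° − 100°) = 0.0893 I₀ · cos²(45°) = 0.04465 I₀.
After rotation:
Unpolarized light through the first polarizer → I₁ = ½ I₀, now polarized at 35°.
I₂ = I₁ cos²(100° − 35°) = 0.5 I₀ · cos²(65°) = 0.0893 I₀.
I₃ = I₂ cos²(124° − 100°) = 0.0893 I₀ · cos²(24°) = 0.07453 I₀.
Ratio = 0.07453 / 0.04465 = 1.669.

I_new/I_old ≈ 1.67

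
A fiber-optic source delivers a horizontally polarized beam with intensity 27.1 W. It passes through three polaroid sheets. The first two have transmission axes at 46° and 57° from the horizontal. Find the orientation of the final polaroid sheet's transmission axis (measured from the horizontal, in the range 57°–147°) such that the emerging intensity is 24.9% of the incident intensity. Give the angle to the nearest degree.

θ ≈ 100°

By Malus's law, I₁ = I₀ cos²(46° − 0°) = I₀ cos²(46°) = 0.4826 I₀.
I₂ = I₁ cos²(57° − 46°) = 0.4826 I₀ · cos²(11°) = 0.465 I₀.
Need I₃/I₀ = 0.249, so cos²(θ − 57°) = 0.249 / 0.465 = 0.5355.
θ − 57° = arccos(√0.5355) = 43.0°, giving θ ≈ 57 + 43.0 = 100.0°.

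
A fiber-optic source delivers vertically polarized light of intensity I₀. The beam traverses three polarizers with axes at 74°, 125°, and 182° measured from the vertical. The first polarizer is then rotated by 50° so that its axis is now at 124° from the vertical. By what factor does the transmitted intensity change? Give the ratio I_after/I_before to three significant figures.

I_new/I_old ≈ 10.4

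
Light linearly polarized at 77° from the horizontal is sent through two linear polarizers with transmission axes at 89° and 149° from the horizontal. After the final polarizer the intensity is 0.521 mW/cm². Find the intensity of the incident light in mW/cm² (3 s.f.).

I₁ = I₀ cos²(89° − 77°) = I₀ cos²(12°) = 0.9568 I₀.
I₂ = I₁ cos²(149° − 89°) = 0.9568 I₀ · cos²(60°) = 0.2392 I₀.
So 0.521 mW/cm² = 0.2392 I₀, giving I₀ = 0.521/0.2392 = 2.178 mW/cm².

I₀ ≈ 2.18 mW/cm²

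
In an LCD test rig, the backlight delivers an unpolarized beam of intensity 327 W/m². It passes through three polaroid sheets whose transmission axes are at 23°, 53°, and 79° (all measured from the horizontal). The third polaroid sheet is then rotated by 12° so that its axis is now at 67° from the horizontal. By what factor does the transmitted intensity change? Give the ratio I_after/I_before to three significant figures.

I_new/I_old ≈ 1.17

Before rotation:
Unpolarized light through the first polarizer → I₁ = ½ I₀, now polarized at 23°.
I₂ = I₁ cos²(53° − 23°) = 0.5 I₀ · cos²(30°) = 0.375 I₀.
I₃ = I₂ cos²(79° − 53°) = 0.375 I₀ · cos²(26°) = 0.3029 I₀.
After rotation:
Unpolarized light through the first polarizer → I₁ = ½ I₀, now polarized at 23°.
I₂ = I₁ cos²(53° − 23°) = 0.5 I₀ · cos²(30°) = 0.375 I₀.
I₃ = I₂ cos²(67° − 53°) = 0.375 I₀ · cos²(14°) = 0.3531 I₀.
Ratio = 0.3531 / 0.3029 = 1.165.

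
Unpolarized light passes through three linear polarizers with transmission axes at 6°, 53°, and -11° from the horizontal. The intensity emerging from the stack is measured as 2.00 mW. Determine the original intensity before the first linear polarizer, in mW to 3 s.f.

Unpolarized light through the first polarizer → I₁ = ½ I₀, now polarized at 6°.
I₂ = I₁ cos²(53° − 6°) = 0.5 I₀ · cos²(47°) = 0.2326 I₀.
I₃ = I₂ cos²(-11° − 53°) = 0.2326 I₀ · cos²(64°) = 0.04469 I₀.
So 2.00 mW = 0.04469 I₀, giving I₀ = 2.00/0.04469 = 44.75 mW.

I₀ ≈ 44.8 mW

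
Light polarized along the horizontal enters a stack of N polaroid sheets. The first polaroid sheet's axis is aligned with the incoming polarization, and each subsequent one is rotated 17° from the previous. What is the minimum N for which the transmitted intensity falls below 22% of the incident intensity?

N = 18

First polarizer is aligned with the polarization: full transmission.
Each further stage multiplies by cos²(17°) = 0.9145.
After N polarizers: T = 0.9145^(N−1). Require T < 0.22 ⇒ N−1 > ln(0.22)/ln(0.9145) = 16.94, so N−1 ≥ 17 and N = 18.
Check: N=18 gives T = 0.2189 < 0.22; N=17 gives T = 0.2394.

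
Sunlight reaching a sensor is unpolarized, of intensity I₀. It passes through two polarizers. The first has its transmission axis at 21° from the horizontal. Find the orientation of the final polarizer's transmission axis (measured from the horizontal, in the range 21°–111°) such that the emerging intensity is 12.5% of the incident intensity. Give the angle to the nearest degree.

θ ≈ 81°

Unpolarized light through the first polarizer → I₁ = ½ I₀, now polarized at 21°.
Need I₂/I₀ = 0.125, so cos²(θ − 21°) = 0.125 / 0.5 = 0.25.
θ − 21° = arccos(√0.25) = 60.0°, giving θ ≈ 21 + 60.0 = 81.0°.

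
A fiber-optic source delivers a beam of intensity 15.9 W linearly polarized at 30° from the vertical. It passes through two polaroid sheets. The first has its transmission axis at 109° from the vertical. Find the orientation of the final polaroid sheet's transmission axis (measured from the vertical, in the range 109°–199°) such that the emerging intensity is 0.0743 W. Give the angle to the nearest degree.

θ ≈ 178°

By Malus's law, I₁ = I₀ cos²(109° − 30°) = I₀ cos²(79°) = 0.03641 I₀.
Target fraction: 0.0743 / 15.9 W = 0.004673 of I₀.
Need I₂/I₀ = 0.004673, so cos²(θ − 109°) = 0.004673 / 0.03641 = 0.1283.
θ − 109° = arccos(√0.1283) = 69.0°, giving θ ≈ 109 + 69.0 = 178.0°.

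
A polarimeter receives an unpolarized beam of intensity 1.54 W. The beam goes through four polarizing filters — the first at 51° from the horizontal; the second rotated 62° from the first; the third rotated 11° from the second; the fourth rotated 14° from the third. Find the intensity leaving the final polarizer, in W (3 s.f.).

I ≈ 0.154 W

Unpolarized light through the first polarizer → I₁ = 1.54 W/2 = 0.77 W, polarized at 51°.
I₂ = I₁ · cos²(62°) = 0.77 · 0.2204 = 0.1697 W.
I₃ = I₂ · cos²(11°) = 0.1697 · 0.9636 = 0.1635 W.
I₄ = I₃ · cos²(14°) = 0.1635 · 0.9415 = 0.154 W.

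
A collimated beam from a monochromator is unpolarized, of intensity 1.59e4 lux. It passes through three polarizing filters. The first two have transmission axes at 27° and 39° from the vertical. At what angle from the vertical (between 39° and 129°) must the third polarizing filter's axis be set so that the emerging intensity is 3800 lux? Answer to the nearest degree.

θ ≈ 84°

Unpolarized light through the first polarizer → I₁ = ½ I₀, now polarized at 27°.
I₂ = I₁ cos²(39° − 27°) = 0.5 I₀ · cos²(12°) = 0.4784 I₀.
Target fraction: 3800 / 1.59e4 lux = 0.239 of I₀.
Need I₃/I₀ = 0.239, so cos²(θ − 39°) = 0.239 / 0.4784 = 0.4996.
θ − 39° = arccos(√0.4996) = 45.0°, giving θ ≈ 39 + 45.0 = 84.0°.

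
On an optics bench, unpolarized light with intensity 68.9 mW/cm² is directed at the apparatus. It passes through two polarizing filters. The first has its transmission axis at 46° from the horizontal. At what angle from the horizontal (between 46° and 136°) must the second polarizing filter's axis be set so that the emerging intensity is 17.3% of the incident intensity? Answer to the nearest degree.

θ ≈ 100°

Unpolarized light through the first polarizer → I₁ = ½ I₀, now polarized at 46°.
Need I₂/I₀ = 0.173, so cos²(θ − 46°) = 0.173 / 0.5 = 0.346.
θ − 46° = arccos(√0.346) = 54.0°, giving θ ≈ 46 + 54.0 = 100.0°.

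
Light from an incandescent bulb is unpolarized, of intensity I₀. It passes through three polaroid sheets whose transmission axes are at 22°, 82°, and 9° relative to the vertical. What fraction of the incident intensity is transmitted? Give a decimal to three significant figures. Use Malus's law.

≈ 0.0107 I₀

Unpolarized light through the first polarizer → I₁ = ½ I₀, now polarized at 22°.
I₂ = I₁ cos²(82° − 22°) = 0.5 I₀ · cos²(60°) = 0.125 I₀.
I₃ = I₂ cos²(9° − 82°) = 0.125 I₀ · cos²(73°) = 0.01069 I₀.
Transmitted fraction = 0.01069.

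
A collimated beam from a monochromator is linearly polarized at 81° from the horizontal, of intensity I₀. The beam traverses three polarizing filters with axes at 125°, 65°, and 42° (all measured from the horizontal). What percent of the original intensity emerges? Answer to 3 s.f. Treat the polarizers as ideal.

≈ 11.0%

I₁ = I₀ cos²(125° − 81°) = I₀ cos²(44°) = 0.5174 I₀.
I₂ = I₁ cos²(65° − 125°) = 0.5174 I₀ · cos²(60°) = 0.1294 I₀.
I₃ = I₂ cos²(42° − 65°) = 0.1294 I₀ · cos²(23°) = 0.1096 I₀.
That is 10.96% of the incident intensity.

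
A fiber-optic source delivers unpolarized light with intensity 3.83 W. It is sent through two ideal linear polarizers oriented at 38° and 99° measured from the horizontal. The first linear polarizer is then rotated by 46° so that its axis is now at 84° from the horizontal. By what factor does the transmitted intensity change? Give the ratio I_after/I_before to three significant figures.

I_new/I_old ≈ 3.97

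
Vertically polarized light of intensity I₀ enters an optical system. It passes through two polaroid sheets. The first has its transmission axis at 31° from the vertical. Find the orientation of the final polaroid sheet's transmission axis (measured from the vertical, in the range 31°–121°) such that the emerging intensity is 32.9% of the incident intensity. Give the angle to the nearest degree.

I₁ = I₀ cos²(31° − 0°) = I₀ cos²(31°) = 0.7347 I₀.
Need I₂/I₀ = 0.329, so cos²(θ − 31°) = 0.329 / 0.7347 = 0.4478.
θ − 31° = arccos(√0.4478) = 48.0°, giving θ ≈ 31 + 48.0 = 79.0°.

θ ≈ 79°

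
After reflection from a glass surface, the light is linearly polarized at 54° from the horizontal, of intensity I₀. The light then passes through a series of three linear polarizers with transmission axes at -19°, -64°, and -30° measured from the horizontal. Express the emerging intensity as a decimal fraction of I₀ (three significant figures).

≈ 0.0294 I₀

I₁ = I₀ cos²(-19° − 54°) = I₀ cos²(73°) = 0.08548 I₀.
I₂ = I₁ cos²(-64° + 19°) = 0.08548 I₀ · cos²(45°) = 0.04274 I₀.
I₃ = I₂ cos²(-30° + 64°) = 0.04274 I₀ · cos²(34°) = 0.02938 I₀.
Transmitted fraction = 0.02938.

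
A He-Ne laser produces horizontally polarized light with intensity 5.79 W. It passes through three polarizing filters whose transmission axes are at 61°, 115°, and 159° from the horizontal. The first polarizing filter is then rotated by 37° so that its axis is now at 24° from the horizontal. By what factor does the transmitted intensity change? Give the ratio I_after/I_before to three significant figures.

I_new/I_old ≈ 0.00313

Before rotation:
I₁ = I₀ cos²(61° − 0°) = I₀ cos²(61°) = 0.235 I₀.
I₂ = I₁ cos²(115° − 61°) = 0.235 I₀ · cos²(54°) = 0.0812 I₀.
I₃ = I₂ cos²(159° − 115°) = 0.0812 I₀ · cos²(44°) = 0.04202 I₀.
After rotation:
I₁ = I₀ cos²(24° − 0°) = I₀ cos²(24°) = 0.8346 I₀.
Angle between axes 1 and 2: 89°. I₂ = 0.8346 I₀ · cos²(89°) = 0.0002542 I₀.
I₃ = I₂ cos²(159° − 115°) = 0.0002542 I₀ · cos²(44°) = 0.0001315 I₀.
Ratio = 0.0001315 / 0.04202 = 0.00313.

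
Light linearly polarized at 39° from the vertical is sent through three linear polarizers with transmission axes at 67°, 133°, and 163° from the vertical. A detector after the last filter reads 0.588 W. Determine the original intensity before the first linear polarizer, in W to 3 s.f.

By Malus's law, I₁ = I₀ cos²(67° − 39°) = I₀ cos²(28°) = 0.7796 I₀.
I₂ = I₁ cos²(133° − 67°) = 0.7796 I₀ · cos²(66°) = 0.129 I₀.
I₃ = I₂ cos²(163° − 133°) = 0.129 I₀ · cos²(30°) = 0.09673 I₀.
So 0.588 W = 0.09673 I₀, giving I₀ = 0.588/0.09673 = 6.079 W.

I₀ ≈ 6.08 W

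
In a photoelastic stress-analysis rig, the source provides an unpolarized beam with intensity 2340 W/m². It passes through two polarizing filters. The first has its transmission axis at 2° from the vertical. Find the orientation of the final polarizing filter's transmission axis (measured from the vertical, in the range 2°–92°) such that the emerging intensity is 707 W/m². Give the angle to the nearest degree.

θ ≈ 41°

Unpolarized light through the first polarizer → I₁ = ½ I₀, now polarized at 2°.
Target fraction: 707 / 2340 W/m² = 0.3021 of I₀.
Need I₂/I₀ = 0.3021, so cos²(θ − 2°) = 0.3021 / 0.5 = 0.6043.
θ − 2° = arccos(√0.6043) = 39.0°, giving θ ≈ 2 + 39.0 = 41.0°.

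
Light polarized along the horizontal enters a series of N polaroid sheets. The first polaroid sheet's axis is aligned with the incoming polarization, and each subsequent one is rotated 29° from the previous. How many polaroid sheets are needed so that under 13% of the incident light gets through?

First polarizer is aligned with the polarization: full transmission.
Each further stage multiplies by cos²(29°) = 0.765.
After N polarizers: T = 0.765^(N−1). Require T < 0.13 ⇒ N−1 > ln(0.13)/ln(0.765) = 7.61, so N−1 ≥ 8 and N = 9.
Check: N=9 gives T = 0.1172 < 0.13; N=8 gives T = 0.1533.

N = 9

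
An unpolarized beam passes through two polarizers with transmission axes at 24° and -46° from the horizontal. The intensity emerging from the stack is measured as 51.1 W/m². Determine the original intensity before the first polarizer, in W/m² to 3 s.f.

Unpolarized light through the first polarizer → I₁ = ½ I₀, now polarized at 24°.
I₂ = I₁ cos²(-46° − 24°) = 0.5 I₀ · cos²(70°) = 0.05849 I₀.
So 51.1 W/m² = 0.05849 I₀, giving I₀ = 51.1/0.05849 = 873.7 W/m².

I₀ ≈ 874 W/m²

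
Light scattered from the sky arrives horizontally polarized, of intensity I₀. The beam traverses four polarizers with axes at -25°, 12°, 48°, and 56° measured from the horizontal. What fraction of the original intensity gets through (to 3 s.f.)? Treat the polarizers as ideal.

≈ 0.336 I₀

I₁ = I₀ cos²(-25° − 0°) = I₀ cos²(25°) = 0.8214 I₀.
I₂ = I₁ cos²(12° + 25°) = 0.8214 I₀ · cos²(37°) = 0.5239 I₀.
I₃ = I₂ cos²(48° − 12°) = 0.5239 I₀ · cos²(36°) = 0.3429 I₀.
I₄ = I₃ cos²(56° − 48°) = 0.3429 I₀ · cos²(8°) = 0.3363 I₀.
Transmitted fraction = 0.3363.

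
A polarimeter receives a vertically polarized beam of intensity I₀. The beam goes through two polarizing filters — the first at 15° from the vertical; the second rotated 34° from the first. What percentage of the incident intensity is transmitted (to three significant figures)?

≈ 64.1%

I₁ = I₀ cos²(15° − 0°) = I₀ cos²(15°) = 0.933 I₀.
I₂ = I₁ cos²(34°) = 0.933 · 0.6873 I₀ = 0.6413 I₀.
That is 64.13% of the incident intensity.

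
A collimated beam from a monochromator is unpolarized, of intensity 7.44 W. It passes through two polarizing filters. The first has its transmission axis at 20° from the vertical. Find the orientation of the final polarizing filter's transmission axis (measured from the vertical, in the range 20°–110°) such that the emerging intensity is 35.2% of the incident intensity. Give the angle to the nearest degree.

θ ≈ 53°

Unpolarized light through the first polarizer → I₁ = ½ I₀, now polarized at 20°.
Need I₂/I₀ = 0.352, so cos²(θ − 20°) = 0.352 / 0.5 = 0.704.
θ − 20° = arccos(√0.704) = 33.0°, giving θ ≈ 20 + 33.0 = 53.0°.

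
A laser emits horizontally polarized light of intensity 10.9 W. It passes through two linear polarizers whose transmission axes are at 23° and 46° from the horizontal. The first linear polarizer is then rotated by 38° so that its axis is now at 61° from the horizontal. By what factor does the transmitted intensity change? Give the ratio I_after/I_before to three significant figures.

I_new/I_old ≈ 0.305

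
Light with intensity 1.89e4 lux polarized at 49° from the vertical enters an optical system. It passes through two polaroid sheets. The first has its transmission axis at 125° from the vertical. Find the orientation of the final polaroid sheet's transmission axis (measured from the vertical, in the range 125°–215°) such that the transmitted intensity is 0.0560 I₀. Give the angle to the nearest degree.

I₁ = I₀ cos²(125° − 49°) = I₀ cos²(76°) = 0.05853 I₀.
Need I₂/I₀ = 0.056, so cos²(θ − 125°) = 0.056 / 0.05853 = 0.9568.
θ − 125° = arccos(√0.9568) = 12.0°, giving θ ≈ 125 + 12.0 = 137.0°.

θ ≈ 137°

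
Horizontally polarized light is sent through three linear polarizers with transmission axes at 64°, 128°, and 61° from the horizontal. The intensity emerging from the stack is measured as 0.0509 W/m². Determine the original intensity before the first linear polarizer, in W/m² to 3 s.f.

I₀ ≈ 9.03 W/m²

By Malus's law, I₁ = I₀ cos²(64° − 0°) = I₀ cos²(64°) = 0.1922 I₀.
I₂ = I₁ cos²(128° − 64°) = 0.1922 I₀ · cos²(64°) = 0.03693 I₀.
I₃ = I₂ cos²(61° − 128°) = 0.03693 I₀ · cos²(67°) = 0.005638 I₀.
So 0.0509 W/m² = 0.005638 I₀, giving I₀ = 0.0509/0.005638 = 9.028 W/m².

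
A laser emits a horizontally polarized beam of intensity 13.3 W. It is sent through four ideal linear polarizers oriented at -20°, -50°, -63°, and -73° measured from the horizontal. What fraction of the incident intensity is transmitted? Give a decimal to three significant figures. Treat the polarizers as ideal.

I₁ = 13.3 W · cos²(20°) = 11.74 W.
I₂ = I₁ · cos²(30°) = 11.74 · 0.75 = 8.808 W.
I₃ = I₂ · cos²(13°) = 8.808 · 0.9494 = 8.362 W.
I₄ = I₃ · cos²(10°) = 8.362 · 0.9698 = 8.11 W.
Transmitted fraction = 0.6098.

I/I₀ ≈ 0.610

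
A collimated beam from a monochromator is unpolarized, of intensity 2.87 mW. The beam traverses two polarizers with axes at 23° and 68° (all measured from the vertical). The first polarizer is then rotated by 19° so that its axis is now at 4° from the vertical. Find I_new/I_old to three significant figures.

Before rotation:
Unpolarized light through the first polarizer → I₁ = ½ I₀, now polarized at 23°.
I₂ = I₁ cos²(68° − 23°) = 0.5 I₀ · cos²(45°) = 0.25 I₀.
After rotation:
Unpolarized light through the first polarizer → I₁ = ½ I₀, now polarized at 4°.
I₂ = I₁ cos²(68° − 4°) = 0.5 I₀ · cos²(64°) = 0.09608 I₀.
Ratio = 0.09608 / 0.25 = 0.3843.

I_new/I_old ≈ 0.384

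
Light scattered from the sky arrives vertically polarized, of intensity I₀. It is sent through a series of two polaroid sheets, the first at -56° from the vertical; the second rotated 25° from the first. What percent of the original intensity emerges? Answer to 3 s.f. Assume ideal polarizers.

I₁ = I₀ cos²(-56° − 0°) = I₀ cos²(56°) = 0.3127 I₀.
I₂ = I₁ cos²(25°) = 0.3127 · 0.8214 I₀ = 0.2568 I₀.
That is 25.68% of the incident intensity.

≈ 25.7%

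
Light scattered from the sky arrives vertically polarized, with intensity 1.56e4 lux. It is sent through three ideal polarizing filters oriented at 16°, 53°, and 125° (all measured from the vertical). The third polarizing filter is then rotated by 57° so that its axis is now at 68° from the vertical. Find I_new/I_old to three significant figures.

Before rotation:
I₁ = I₀ cos²(16° − 0°) = I₀ cos²(16°) = 0.924 I₀.
I₂ = I₁ cos²(53° − 16°) = 0.924 I₀ · cos²(37°) = 0.5894 I₀.
I₃ = I₂ cos²(125° − 53°) = 0.5894 I₀ · cos²(72°) = 0.05628 I₀.
After rotation:
I₁ = I₀ cos²(16° − 0°) = I₀ cos²(16°) = 0.924 I₀.
I₂ = I₁ cos²(53° − 16°) = 0.924 I₀ · cos²(37°) = 0.5894 I₀.
I₃ = I₂ cos²(68° − 53°) = 0.5894 I₀ · cos²(15°) = 0.5499 I₀.
Ratio = 0.5499 / 0.05628 = 9.771.

I_new/I_old ≈ 9.77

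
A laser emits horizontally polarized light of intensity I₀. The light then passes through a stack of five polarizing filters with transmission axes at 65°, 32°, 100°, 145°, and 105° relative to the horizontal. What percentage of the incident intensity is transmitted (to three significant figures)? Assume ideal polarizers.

≈ 0.517%

By Malus's law, I₁ = I₀ cos²(65° − 0°) = I₀ cos²(65°) = 0.1786 I₀.
I₂ = I₁ cos²(32° − 65°) = 0.1786 I₀ · cos²(33°) = 0.1256 I₀.
I₃ = I₂ cos²(100° − 32°) = 0.1256 I₀ · cos²(68°) = 0.01763 I₀.
I₄ = I₃ cos²(145° − 100°) = 0.01763 I₀ · cos²(45°) = 0.008815 I₀.
I₅ = I₄ cos²(105° − 145°) = 0.008815 I₀ · cos²(40°) = 0.005173 I₀.
That is 0.5173% of the incident intensity.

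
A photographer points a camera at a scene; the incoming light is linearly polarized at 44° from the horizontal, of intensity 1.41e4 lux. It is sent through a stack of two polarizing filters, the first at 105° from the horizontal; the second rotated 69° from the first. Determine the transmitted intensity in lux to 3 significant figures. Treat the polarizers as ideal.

I ≈ 426 lux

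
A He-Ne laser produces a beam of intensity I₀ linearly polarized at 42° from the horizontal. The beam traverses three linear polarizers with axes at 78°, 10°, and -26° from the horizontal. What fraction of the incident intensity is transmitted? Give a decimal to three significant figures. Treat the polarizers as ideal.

≈ 0.0601 I₀

By Malus's law, I₁ = I₀ cos²(78° − 42°) = I₀ cos²(36°) = 0.6545 I₀.
I₂ = I₁ cos²(10° − 78°) = 0.6545 I₀ · cos²(68°) = 0.09185 I₀.
I₃ = I₂ cos²(-26° − 10°) = 0.09185 I₀ · cos²(36°) = 0.06011 I₀.
Transmitted fraction = 0.06011.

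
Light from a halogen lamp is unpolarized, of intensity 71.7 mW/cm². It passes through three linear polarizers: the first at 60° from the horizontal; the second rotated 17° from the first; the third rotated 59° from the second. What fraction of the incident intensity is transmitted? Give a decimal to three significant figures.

I/I₀ ≈ 0.121

Unpolarized light through the first polarizer → I₁ = 71.7 mW/cm²/2 = 35.85 mW/cm², polarized at 60°.
I₂ = I₁ · cos²(17°) = 35.85 · 0.9145 = 32.79 mW/cm².
I₃ = I₂ · cos²(59°) = 32.79 · 0.2653 = 8.697 mW/cm².
Transmitted fraction = 0.1213.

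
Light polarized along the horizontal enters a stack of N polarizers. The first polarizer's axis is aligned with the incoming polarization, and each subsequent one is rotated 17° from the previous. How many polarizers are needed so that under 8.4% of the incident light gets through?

N = 29

First polarizer is aligned with the polarization: full transmission.
Each further stage multiplies by cos²(17°) = 0.9145.
After N polarizers: T = 0.9145^(N−1). Require T < 0.084 ⇒ N−1 > ln(0.084)/ln(0.9145) = 27.72, so N−1 ≥ 28 and N = 29.
Check: N=29 gives T = 0.08192 < 0.084; N=28 gives T = 0.08958.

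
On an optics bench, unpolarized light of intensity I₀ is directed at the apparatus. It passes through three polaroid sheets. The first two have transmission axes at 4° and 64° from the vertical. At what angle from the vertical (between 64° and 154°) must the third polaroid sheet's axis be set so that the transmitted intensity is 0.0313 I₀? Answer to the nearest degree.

Unpolarized light through the first polarizer → I₁ = ½ I₀, now polarized at 4°.
I₂ = I₁ cos²(64° − 4°) = 0.5 I₀ · cos²(60°) = 0.125 I₀.
Need I₃/I₀ = 0.0313, so cos²(θ − 64°) = 0.0313 / 0.125 = 0.2504.
θ − 64° = arccos(√0.2504) = 60.0°, giving θ ≈ 64 + 60.0 = 124.0°.

θ ≈ 124°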